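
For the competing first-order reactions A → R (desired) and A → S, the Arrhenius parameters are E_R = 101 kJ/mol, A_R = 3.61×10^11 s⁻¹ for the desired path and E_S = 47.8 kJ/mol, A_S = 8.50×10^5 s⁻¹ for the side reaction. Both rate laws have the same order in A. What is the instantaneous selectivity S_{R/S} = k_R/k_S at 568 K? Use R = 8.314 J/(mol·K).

5.44

k_R/k_S = (A_R/A_S)·exp[−(E_R−E_S)/(RT)] = (A_R/A_S)·exp[(E_S−E_R)/(RT)].
(E_S−E_R)/(RT) = (47.8−101)×10³/(8.314×568) = -53200/4722 = -11.27.
k_R/k_S = (3.61×10^11/8.50×10^5)·exp(-11.27) = 4.247×10^5 × 1.281×10^-5 = 5.44.
Since E_R > E_S, raising the temperature improves selectivity toward R.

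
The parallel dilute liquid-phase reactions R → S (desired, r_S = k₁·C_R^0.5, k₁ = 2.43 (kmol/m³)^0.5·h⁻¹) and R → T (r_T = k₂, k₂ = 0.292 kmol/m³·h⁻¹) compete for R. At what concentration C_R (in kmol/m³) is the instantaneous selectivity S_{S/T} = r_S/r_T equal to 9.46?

1.29 kmol/m³

S_{S/T} = (k₁/k₂)·C_R^0.5 ⇒ C_R = (S·k₂/k₁)^(2).
= (9.46×0.292/2.43)^(2) = (1.137)^(2) = 1.29 kmol/m³.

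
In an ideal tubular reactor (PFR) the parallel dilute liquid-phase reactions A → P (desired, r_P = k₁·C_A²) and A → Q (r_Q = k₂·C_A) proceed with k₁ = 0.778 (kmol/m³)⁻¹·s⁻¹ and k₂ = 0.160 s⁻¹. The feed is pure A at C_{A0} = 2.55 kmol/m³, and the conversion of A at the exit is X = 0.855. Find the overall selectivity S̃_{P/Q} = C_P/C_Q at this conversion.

C_A = C_{A0}(1−X) = 0.3698 kmol/m³.
Along a PFR/batch, dC_Q/dC_A = −r_Q/(r_P+r_Q) = −k₂/(k₂+k₁·C_A).
Integrating from C_{A0} to C_A: C_Q = (0.160/0.778)·ln[(0.160+0.778·2.55)/(0.160+0.778·0.370)] = 0.2057·ln(2.144/0.4477) = 0.3221 kmol/m³.
Then C_P = (C_{A0}−C_A) − C_Q = 2.180 − 0.3221 = 1.858 kmol/m³.
S̃_{P/Q} = C_P/C_Q = 1.858/0.3221 = 5.77.

5.77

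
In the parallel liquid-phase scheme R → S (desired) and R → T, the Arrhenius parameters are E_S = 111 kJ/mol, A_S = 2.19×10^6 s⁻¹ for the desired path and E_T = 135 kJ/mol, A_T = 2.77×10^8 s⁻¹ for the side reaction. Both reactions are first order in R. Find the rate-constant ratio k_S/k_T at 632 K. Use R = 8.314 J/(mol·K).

0.761

Since both paths have the same order in R, the concentration cancels and S_{S/T} = k_S/k_T = (A_S/A_T)·exp[(E_T−E_S)/(RT)].
(E_T−E_S)/(RT) = (135−111)×10³/(8.314×632) = 24000/5254 = 4.568.
k_S/k_T = (2.19×10^6/2.77×10^8)·exp(4.568) = 0.007906 × 96.31 = 0.761.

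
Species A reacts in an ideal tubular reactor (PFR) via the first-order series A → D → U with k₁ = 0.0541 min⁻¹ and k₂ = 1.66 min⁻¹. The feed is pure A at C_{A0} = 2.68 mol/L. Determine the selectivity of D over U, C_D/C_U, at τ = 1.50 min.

Solving the coupled first-order balances gives C_D(τ) = [k₁/(k₂−k₁)]·C_{A0}·(e^(−k₁τ) − e^(−k₂τ)).
e^(−k₁τ) = e^(−0.0541×1.50) = e^(−0.08115) = 0.9221; e^(−k₂τ) = e^(−2.490) = 0.08291.
C_D = 0.0541×2.68/(1.66−0.0541) × (0.9221−0.08291) = 0.09028×0.8391 = 0.07576 mol/L.
C_A = C_{A0}e^(−k₁τ) = 2.471 mol/L, so C_U = C_{A0}−C_A−C_D = 0.1331 mol/L; C_D/C_U = 0.569.

0.569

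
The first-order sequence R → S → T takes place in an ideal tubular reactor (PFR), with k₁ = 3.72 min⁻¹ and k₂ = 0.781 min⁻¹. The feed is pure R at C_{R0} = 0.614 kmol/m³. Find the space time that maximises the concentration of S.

0.531 min

The intermediate peaks when r₁ = r₂, i.e. k₁e^(−k₁τ) = k₂e^(−k₂τ), giving τ_opt = ln(k₂/k₁)/(k₂−k₁).
= ln(0.781/3.72)/(0.781−3.72) = ln(0.2099)/-2.939 = -1.561/-2.939 = 0.531 min.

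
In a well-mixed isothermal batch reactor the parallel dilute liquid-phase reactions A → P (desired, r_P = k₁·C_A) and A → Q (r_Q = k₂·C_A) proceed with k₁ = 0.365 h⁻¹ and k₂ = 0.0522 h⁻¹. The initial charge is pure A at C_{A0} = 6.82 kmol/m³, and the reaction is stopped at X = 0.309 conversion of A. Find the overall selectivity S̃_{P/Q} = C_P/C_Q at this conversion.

6.99

C_A = C_{A0}(1−X) = 4.713 kmol/m³.
Both paths are first order in A, so the instantaneous fraction to P is constant: dC_P/d(−C_A) = k₁/(k₁+k₂) = 0.8749.
C_P = 0.8749·(C_{A0}−C_A) = 0.8749×2.107 = 1.84 kmol/m³.
C_Q = (C_{A0}−C_A)−C_P = 0.2637 kmol/m³; S̃_{P/Q} = 1.844/0.2637 = 6.99.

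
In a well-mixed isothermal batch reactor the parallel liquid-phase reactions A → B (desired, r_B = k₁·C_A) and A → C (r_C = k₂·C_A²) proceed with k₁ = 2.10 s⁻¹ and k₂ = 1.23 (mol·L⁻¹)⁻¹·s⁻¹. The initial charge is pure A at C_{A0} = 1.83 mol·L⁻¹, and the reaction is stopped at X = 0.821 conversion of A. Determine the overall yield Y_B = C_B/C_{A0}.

C_A = C_{A0}(1−X) = 0.3276 mol·L⁻¹.
Along a PFR/batch, dC_B/dC_A = −r_B/(r_B+r_C) = −k₁/(k₁+k₂·C_A).
Integrating from C_{A0} to C_A: C_B = (2.10/1.23)·ln[(2.10+1.23·1.83)/(2.10+1.23·0.328)] = 1.707·ln(4.351/2.503) = 0.9440 mol·L⁻¹.
Y_B = C_B/C_{A0} = 0.9440/1.83 = 0.516.

0.516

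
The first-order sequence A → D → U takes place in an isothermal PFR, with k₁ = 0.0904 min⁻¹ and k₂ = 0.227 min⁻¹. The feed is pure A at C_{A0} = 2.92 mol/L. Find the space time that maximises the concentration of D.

6.74 min

The intermediate peaks when r₁ = r₂, i.e. k₁e^(−k₁τ) = k₂e^(−k₂τ), giving τ_opt = ln(k₂/k₁)/(k₂−k₁).
= ln(0.227/0.0904)/(0.227−0.0904) = ln(2.511)/0.1366 = 0.9207/0.1366 = 6.74 min.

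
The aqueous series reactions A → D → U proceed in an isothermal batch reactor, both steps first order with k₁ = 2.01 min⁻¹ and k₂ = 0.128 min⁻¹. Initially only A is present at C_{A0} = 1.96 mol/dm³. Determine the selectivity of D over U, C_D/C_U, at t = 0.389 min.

35.2

Solving the coupled first-order balances gives C_D(t) = [k₁/(k₂−k₁)]·C_{A0}·(e^(−k₁t) − e^(−k₂t)).
e^(−k₁t) = e^(−2.01×0.389) = e^(−0.7819) = 0.4575; e^(−k₂t) = e^(−0.04979) = 0.9514.
C_D = 2.01×1.96/(0.128−2.01) × (0.4575−0.9514) = (-2.093)×(-0.4939) = 1.034 mol/dm³.
C_A = C_{A0}e^(−k₁t) = 0.8968 mol/dm³, so C_U = C_{A0}−C_A−C_D = 0.02936 mol/dm³; C_D/C_U = 35.2.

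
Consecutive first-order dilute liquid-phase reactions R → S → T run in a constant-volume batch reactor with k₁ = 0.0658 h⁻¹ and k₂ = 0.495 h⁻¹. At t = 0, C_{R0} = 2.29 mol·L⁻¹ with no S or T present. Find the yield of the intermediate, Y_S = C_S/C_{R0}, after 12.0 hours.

Solving the coupled first-order balances gives C_S(t) = [k₁/(k₂−k₁)]·C_{R0}·(e^(−k₁t) − e^(−k₂t)).
e^(−k₁t) = e^(−0.0658×12.0) = e^(−0.7896) = 0.4540; e^(−k₂t) = e^(−5.940) = 0.002632.
C_S = 0.0658×2.29/(0.495−0.0658) × (0.4540−0.002632) = 0.3511×0.4514 = 0.1585 mol·L⁻¹.
Y_S = C_S/C_{R0} = 0.1585/2.29 = 0.0692.

0.0692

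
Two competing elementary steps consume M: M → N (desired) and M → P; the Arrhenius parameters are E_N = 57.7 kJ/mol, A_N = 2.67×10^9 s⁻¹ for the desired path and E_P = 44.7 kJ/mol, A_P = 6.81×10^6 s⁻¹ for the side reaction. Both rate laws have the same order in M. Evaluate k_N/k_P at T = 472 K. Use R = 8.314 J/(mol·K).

k_N/k_P = (A_N/A_P)·exp[−(E_N−E_P)/(RT)] = (A_N/A_P)·exp[(E_P−E_N)/(RT)].
(E_P−E_N)/(RT) = (44.7−57.7)×10³/(8.314×472) = -13000/3924 = -3.313.
k_N/k_P = (2.67×10^9/6.81×10^6)·exp(-3.313) = 392.1 × 0.03642 = 14.3.
Since E_N > E_P, raising the temperature improves selectivity toward N.

14.3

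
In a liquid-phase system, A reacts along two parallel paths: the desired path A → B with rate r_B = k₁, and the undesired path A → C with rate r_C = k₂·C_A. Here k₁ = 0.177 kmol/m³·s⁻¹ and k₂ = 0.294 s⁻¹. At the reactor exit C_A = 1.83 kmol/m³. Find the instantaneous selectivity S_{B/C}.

0.329

S_{B/C} = r_B/r_C = (k₁)/(k₂·C_A) = (k₁/k₂)·C_A⁻¹.
= (0.177) / (0.294×1.830) = 0.1770/0.5380 = 0.329.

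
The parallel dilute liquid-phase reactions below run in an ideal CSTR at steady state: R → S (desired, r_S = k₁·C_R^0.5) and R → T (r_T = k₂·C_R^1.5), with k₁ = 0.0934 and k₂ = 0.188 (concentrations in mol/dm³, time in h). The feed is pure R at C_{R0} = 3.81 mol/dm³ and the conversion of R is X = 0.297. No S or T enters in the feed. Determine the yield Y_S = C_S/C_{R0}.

0.0465

Exit C_R = C_{R0}(1−X) = 3.81×0.703 = 2.678 mol/dm³.
Rates in a CSTR are evaluated at the outlet concentration: r_S = 0.0934×2.678^0.5 = 0.1529, r_T = 0.188×2.678^1.5 = 0.8241.
Fraction of consumed R going to S: r_S/(r_S+r_T) = 0.1565.
C_S = 0.1565·C_{R0}·X = 0.1565×3.81×0.297 = 0.177 mol/dm³; Y_S = C_S/C_{R0} = 0.0465.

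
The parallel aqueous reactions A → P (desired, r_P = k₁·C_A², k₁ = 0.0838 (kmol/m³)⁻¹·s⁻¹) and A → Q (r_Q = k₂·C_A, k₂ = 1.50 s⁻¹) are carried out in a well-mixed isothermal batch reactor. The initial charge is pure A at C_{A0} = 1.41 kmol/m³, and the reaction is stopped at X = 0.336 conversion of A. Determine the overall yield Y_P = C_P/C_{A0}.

0.0207

C_A = C_{A0}(1−X) = 0.9362 kmol/m³.
Along a PFR/batch, dC_Q/dC_A = −r_Q/(r_P+r_Q) = −k₂/(k₂+k₁·C_A).
Integrating from C_{A0} to C_A: C_Q = (1.50/0.0838)·ln[(1.50+0.0838·1.41)/(1.50+0.0838·0.936)] = 17.90·ln(1.618/1.578) = 0.4446 kmol/m³.
Then C_P = (C_{A0}−C_A) − C_Q = 0.4738 − 0.4446 = 0.02912 kmol/m³.
Y_P = C_P/C_{A0} = 0.02912/1.41 = 0.0207.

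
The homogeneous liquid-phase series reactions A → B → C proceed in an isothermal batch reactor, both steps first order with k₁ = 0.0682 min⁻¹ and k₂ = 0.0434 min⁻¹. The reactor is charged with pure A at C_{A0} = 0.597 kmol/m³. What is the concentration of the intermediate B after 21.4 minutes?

The intermediate concentration in a first-order A→B→C sequence is C_B = k₁C_{A0}(e^(−k₁t) − e^(−k₂t))/(k₂−k₁).
e^(−k₁t) = e^(−0.0682×21.4) = e^(−1.459) = 0.2324; e^(−k₂t) = e^(−0.9288) = 0.3950.
C_B = 0.0682×0.597/(0.0434−0.0682) × (0.2324−0.3950) = (-1.642)×(-0.1627) = 0.2671 kmol/m³.

0.267 kmol/m³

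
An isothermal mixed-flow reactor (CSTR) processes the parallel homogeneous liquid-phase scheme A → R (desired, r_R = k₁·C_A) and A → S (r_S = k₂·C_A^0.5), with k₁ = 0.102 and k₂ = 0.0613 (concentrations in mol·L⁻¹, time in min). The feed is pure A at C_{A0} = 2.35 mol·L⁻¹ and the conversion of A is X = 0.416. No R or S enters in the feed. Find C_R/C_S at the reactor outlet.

1.95

Exit C_A = C_{A0}(1−X) = 2.35×0.584 = 1.372 mol·L⁻¹.
A CSTR operates uniformly at the exit composition, giving r_R = 0.1400 and r_S = 0.07181 (each k·C_A^n at C_A = 1.372).
Overall selectivity = C_R/C_S = r_Rτ/(r_Sτ) = r_R/r_S = 1.95.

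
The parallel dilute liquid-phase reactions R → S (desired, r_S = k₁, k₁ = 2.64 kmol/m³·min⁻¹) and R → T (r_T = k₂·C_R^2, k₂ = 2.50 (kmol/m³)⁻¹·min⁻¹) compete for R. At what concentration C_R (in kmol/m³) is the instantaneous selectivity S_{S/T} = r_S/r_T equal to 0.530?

1.41 kmol/m³

S_{S/T} = (k₁/k₂)·C_R^-2 ⇒ C_R = (S·k₂/k₁)^(-0.5).
= (0.530×2.50/2.64)^(-0.5) = (0.5019)^(-0.5) = 1.41 kmol/m³.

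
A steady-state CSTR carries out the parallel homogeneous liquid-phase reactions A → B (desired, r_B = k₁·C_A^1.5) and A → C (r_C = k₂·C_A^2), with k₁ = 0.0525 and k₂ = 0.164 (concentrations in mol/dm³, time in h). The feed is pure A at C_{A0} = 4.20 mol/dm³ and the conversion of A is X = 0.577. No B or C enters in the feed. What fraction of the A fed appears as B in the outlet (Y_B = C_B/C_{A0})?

0.112

Exit C_A = C_{A0}(1−X) = 4.20×0.423 = 1.777 mol/dm³.
A CSTR operates uniformly at the exit composition, giving r_B = 0.1243 and r_C = 0.5176 (each k·C_A^n at C_A = 1.777).
Fraction of consumed A going to B: r_B/(r_B+r_C) = 0.1937.
C_B = 0.1937·C_{A0}·X = 0.1937×4.20×0.577 = 0.469 mol/dm³; Y_B = C_B/C_{A0} = 0.112.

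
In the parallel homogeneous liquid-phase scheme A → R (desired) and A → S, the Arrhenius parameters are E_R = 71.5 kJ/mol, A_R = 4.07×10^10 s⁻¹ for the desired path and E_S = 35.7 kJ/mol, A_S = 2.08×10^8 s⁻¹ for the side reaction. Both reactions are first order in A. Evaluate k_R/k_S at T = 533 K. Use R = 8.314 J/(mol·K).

0.0607

Since both paths have the same order in A, the concentration cancels and S_{R/S} = k_R/k_S = (A_R/A_S)·exp[(E_S−E_R)/(RT)].
(E_S−E_R)/(RT) = (35.7−71.5)×10³/(8.314×533) = -35800/4431 = -8.079.
k_R/k_S = (4.07×10^10/2.08×10^8)·exp(-8.079) = 195.7 × 3.100×10^-4 = 0.0607.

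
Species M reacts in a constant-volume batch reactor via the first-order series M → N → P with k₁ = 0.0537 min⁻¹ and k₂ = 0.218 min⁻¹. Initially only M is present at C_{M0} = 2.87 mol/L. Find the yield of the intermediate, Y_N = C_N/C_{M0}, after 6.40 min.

For first-order series with pure M initially, C_N(t) = k₁C_{M0}/(k₂−k₁)·(e^(−k₁t) − e^(−k₂t)).
e^(−k₁t) = e^(−0.0537×6.40) = e^(−0.3437) = 0.7092; e^(−k₂t) = e^(−1.395) = 0.2478.
C_N = 0.0537×2.87/(0.218−0.0537) × (0.7092−0.2478) = 0.9380×0.4614 = 0.4328 mol/L.
Y_N = C_N/C_{M0} = 0.4328/2.87 = 0.151.

0.151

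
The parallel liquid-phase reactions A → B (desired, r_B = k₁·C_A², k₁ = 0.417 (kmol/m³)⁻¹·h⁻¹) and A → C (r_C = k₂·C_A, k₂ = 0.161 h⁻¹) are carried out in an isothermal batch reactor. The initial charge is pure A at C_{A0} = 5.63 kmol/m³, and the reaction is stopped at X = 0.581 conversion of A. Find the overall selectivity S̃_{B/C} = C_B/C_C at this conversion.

C_A = C_{A0}(1−X) = 2.359 kmol/m³.
Along a PFR/batch, dC_C/dC_A = −r_C/(r_B+r_C) = −k₂/(k₂+k₁·C_A).
Integrating from C_{A0} to C_A: C_C = (0.161/0.417)·ln[(0.161+0.417·5.63)/(0.161+0.417·2.36)] = 0.3861·ln(2.509/1.145) = 0.3029 kmol/m³.
Then C_B = (C_{A0}−C_A) − C_C = 3.271 − 0.3029 = 2.968 kmol/m³.
S̃_{B/C} = C_B/C_C = 2.968/0.3029 = 9.80.

9.80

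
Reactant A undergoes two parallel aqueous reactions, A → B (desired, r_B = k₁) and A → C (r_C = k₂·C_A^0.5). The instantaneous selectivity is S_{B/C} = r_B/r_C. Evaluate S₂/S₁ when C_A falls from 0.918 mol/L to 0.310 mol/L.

S_{B/C} = (k₁/k₂)·C_A^-0.5, so S₂/S₁ = (C_{A,2}/C_{A,1})^-0.5.
= (0.310/0.918)^(-0.5) = (0.3377)^(-0.5) = 1.72.

1.72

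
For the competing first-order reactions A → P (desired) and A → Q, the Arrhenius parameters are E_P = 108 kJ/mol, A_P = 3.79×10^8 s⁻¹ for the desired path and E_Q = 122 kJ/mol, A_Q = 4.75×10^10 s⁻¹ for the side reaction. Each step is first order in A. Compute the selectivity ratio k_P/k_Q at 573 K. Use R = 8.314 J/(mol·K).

0.151

k_P/k_Q = (A_P/A_Q)·exp[−(E_P−E_Q)/(RT)] = (A_P/A_Q)·exp[(E_Q−E_P)/(RT)].
(E_Q−E_P)/(RT) = (122−108)×10³/(8.314×573) = 14000/4764 = 2.939.
k_P/k_Q = (3.79×10^8/4.75×10^10)·exp(2.939) = 0.007979 × 18.89 = 0.151.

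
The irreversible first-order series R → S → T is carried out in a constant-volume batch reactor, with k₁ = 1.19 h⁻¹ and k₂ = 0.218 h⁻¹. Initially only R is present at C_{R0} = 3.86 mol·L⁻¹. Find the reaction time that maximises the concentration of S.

1.75 h

Setting dC_S/dt = 0 gives t_opt = ln(k₂/k₁)/(k₂−k₁).
= ln(0.218/1.19)/(0.218−1.19) = ln(0.1832)/-0.9720 = -1.697/-0.9720 = 1.75 h.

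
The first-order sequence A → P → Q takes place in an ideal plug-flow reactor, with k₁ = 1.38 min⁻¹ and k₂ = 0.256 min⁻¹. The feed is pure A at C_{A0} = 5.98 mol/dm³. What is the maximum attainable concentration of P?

At the optimum, C_{P,max}/C_{A0} = (k₁/k₂)^[k₂/(k₂−k₁)].
= (1.38/0.256)^(0.256/(0.256−1.38)) = (5.391)^(-0.2278) = 0.6813.
C_{P,max} = 0.6813×5.98 = 4.07 mol/dm³.

4.07 mol/dm³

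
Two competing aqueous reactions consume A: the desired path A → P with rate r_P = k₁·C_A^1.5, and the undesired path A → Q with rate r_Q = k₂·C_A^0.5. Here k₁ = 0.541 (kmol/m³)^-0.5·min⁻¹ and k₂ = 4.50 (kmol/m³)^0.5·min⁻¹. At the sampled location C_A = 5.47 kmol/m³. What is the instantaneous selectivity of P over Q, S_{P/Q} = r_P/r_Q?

0.658

S_{P/Q} = r_P/r_Q = (k₁·C_A^1.5)/(k₂·C_A^0.5) = (k₁/k₂)·C_A.
= (0.541×5.470^1.5) / (4.50×5.470^0.5) = 6.921/10.52 = 0.658.
Since the desired path is higher order in A, keeping C_A high (PFR or concentrated feed) favours P.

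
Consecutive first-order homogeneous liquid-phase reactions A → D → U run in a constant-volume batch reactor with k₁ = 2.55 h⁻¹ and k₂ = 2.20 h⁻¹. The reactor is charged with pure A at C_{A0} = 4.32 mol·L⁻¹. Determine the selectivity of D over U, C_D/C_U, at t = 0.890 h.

For first-order series with pure A initially, C_D(t) = k₁C_{A0}/(k₂−k₁)·(e^(−k₁t) − e^(−k₂t)).
e^(−k₁t) = e^(−2.55×0.890) = e^(−2.269) = 0.1034; e^(−k₂t) = e^(−1.958) = 0.1411.
C_D = 2.55×4.32/(2.20−2.55) × (0.1034−0.1411) = (-31.47)×(-0.03778) = 1.189 mol·L⁻¹.
C_A = C_{A0}e^(−k₁t) = 0.4465 mol·L⁻¹, so C_U = C_{A0}−C_A−C_D = 2.684 mol·L⁻¹; C_D/C_U = 0.443.

0.443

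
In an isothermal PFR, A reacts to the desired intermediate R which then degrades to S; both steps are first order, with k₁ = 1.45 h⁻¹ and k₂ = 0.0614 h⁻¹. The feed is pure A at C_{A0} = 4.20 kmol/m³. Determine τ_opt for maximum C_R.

For first-order series the maximum of C_R occurs at τ_opt = ln(k₂/k₁)/(k₂−k₁).
= ln(0.0614/1.45)/(0.0614−1.45) = ln(0.04234)/-1.389 = -3.162/-1.389 = 2.28 h.

2.28 h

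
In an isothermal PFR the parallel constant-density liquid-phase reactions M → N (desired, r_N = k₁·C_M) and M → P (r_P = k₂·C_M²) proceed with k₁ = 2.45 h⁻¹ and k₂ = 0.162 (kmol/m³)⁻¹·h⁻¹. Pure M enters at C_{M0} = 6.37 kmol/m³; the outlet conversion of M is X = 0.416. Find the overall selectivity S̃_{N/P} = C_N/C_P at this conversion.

3.02

C_M = C_{M0}(1−X) = 3.720 kmol/m³.
Along a PFR/batch, dC_N/dC_M = −r_N/(r_N+r_P) = −k₁/(k₁+k₂·C_M).
Integrating from C_{M0} to C_M: C_N = (2.45/0.162)·ln[(2.45+0.162·6.37)/(2.45+0.162·3.72)] = 15.12·ln(3.482/3.053) = 1.990 kmol/m³.
C_P = (C_{M0}−C_M)−C_N = 0.6600 kmol/m³; S̃_{N/P} = 1.990/0.6600 = 3.02.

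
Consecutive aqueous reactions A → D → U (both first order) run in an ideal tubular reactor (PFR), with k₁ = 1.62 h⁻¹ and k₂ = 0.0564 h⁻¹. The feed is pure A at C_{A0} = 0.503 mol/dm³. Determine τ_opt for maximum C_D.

2.15 h

For first-order series the maximum of C_D occurs at τ_opt = ln(k₂/k₁)/(k₂−k₁).
= ln(0.0564/1.62)/(0.0564−1.62) = ln(0.03481)/-1.564 = -3.358/-1.564 = 2.15 h.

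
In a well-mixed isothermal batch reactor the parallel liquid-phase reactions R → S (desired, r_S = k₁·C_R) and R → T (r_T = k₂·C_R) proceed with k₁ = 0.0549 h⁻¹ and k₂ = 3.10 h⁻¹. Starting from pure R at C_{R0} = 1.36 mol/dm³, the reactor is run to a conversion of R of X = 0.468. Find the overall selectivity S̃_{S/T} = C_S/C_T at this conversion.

0.0177

C_R = C_{R0}(1−X) = 0.7235 mol/dm³.
Both paths are first order in R, so the instantaneous fraction to S is constant: dC_S/d(−C_R) = k₁/(k₁+k₂) = 0.01740.
C_S = 0.01740·(C_{R0}−C_R) = 0.01740×0.6365 = 0.0111 mol/dm³.
C_T = (C_{R0}−C_R)−C_S = 0.6254 mol/dm³; S̃_{S/T} = 0.01108/0.6254 = 0.0177.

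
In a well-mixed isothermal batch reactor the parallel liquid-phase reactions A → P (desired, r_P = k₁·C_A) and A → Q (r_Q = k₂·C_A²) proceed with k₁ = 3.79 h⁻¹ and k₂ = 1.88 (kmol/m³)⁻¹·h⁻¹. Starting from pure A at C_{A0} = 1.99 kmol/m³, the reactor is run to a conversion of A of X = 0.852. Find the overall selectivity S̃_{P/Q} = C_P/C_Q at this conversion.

1.89

C_A = C_{A0}(1−X) = 0.2945 kmol/m³.
Along a PFR/batch, dC_P/dC_A = −r_P/(r_P+r_Q) = −k₁/(k₁+k₂·C_A).
Integrating from C_{A0} to C_A: C_P = (3.79/1.88)·ln[(3.79+1.88·1.99)/(3.79+1.88·0.295)] = 2.016·ln(7.531/4.344) = 1.109 kmol/m³.
C_Q = (C_{A0}−C_A)−C_P = 0.5860 kmol/m³; S̃_{P/Q} = 1.109/0.5860 = 1.89.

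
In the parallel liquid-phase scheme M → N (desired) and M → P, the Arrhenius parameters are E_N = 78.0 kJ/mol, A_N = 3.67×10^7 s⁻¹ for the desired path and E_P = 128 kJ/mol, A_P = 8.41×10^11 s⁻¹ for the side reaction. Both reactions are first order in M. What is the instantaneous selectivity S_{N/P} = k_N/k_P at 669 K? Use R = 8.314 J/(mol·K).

With equal orders, S_{N/P} = k_N/k_P = (A_N/A_P)·exp[(E_P−E_N)/(RT)].
(E_P−E_N)/(RT) = (128−78.0)×10³/(8.314×669) = 50000/5562 = 8.989.
k_N/k_P = (3.67×10^7/8.41×10^11)·exp(8.989) = 4.364×10^-5 × 8018 = 0.350.
Since E_N < E_P, lowering the temperature improves selectivity toward N.

0.350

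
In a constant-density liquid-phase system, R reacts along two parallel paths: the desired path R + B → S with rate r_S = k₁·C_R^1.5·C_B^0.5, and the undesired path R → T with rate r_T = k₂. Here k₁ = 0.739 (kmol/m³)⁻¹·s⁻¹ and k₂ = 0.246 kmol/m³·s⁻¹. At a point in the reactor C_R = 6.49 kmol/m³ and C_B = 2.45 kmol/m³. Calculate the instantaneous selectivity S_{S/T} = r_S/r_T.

77.7

S_{S/T} = r_S/r_T = (k₁·C_R^1.5·C_B^0.5)/(k₂) = (k₁/k₂)·C_R^1.5·C_B^0.5.
= (0.739×6.490^1.5×2.450^0.5) / (0.246) = 19.12/0.2460 = 77.7.
Since the desired path is higher order in R, keeping C_R high (PFR or concentrated feed) favours S.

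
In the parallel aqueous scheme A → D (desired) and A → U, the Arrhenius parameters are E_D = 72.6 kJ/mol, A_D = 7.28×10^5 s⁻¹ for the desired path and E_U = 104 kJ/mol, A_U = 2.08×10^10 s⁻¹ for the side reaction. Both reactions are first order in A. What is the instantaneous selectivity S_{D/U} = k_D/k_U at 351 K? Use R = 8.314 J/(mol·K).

k_D/k_U = (A_D/A_U)·exp[−(E_D−E_U)/(RT)] = (A_D/A_U)·exp[(E_U−E_D)/(RT)].
(E_U−E_D)/(RT) = (104−72.6)×10³/(8.314×351) = 31400/2918 = 10.76.
k_D/k_U = (7.28×10^5/2.08×10^10)·exp(10.76) = 3.500×10^-5 × 47099 = 1.65.

1.65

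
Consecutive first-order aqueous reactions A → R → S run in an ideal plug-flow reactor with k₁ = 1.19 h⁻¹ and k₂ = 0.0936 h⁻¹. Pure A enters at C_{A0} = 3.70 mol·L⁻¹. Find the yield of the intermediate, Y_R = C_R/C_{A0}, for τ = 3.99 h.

0.738

The intermediate concentration in a first-order A→B→C sequence is C_R = k₁C_{A0}(e^(−k₁τ) − e^(−k₂τ))/(k₂−k₁).
e^(−k₁τ) = e^(−1.19×3.99) = e^(−4.748) = 0.008668; e^(−k₂τ) = e^(−0.3735) = 0.6883.
C_R = 1.19×3.70/(0.0936−1.19) × (0.008668−0.6883) = (-4.016)×(-0.6797) = 2.729 mol·L⁻¹.
Y_R = C_R/C_{A0} = 2.729/3.70 = 0.738.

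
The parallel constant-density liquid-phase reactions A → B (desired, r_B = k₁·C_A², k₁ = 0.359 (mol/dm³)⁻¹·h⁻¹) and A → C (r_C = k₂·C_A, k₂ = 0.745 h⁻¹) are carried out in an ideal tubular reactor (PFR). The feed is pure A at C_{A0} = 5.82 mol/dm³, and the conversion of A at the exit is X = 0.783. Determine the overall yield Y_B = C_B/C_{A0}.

0.476

C_A = C_{A0}(1−X) = 1.263 mol/dm³.
Along a PFR/batch, dC_C/dC_A = −r_C/(r_B+r_C) = −k₂/(k₂+k₁·C_A).
Integrating from C_{A0} to C_A: C_C = (0.745/0.359)·ln[(0.745+0.359·5.82)/(0.745+0.359·1.26)] = 2.075·ln(2.834/1.198) = 1.786 mol/dm³.
Then C_B = (C_{A0}−C_A) − C_C = 4.557 − 1.786 = 2.771 mol/dm³.
Y_B = C_B/C_{A0} = 2.771/5.82 = 0.476.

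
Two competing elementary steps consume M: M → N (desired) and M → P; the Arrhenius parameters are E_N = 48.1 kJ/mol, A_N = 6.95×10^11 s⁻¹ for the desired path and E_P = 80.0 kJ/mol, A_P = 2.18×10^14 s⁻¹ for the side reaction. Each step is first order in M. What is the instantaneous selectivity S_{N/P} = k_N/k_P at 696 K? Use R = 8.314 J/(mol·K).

With equal orders, S_{N/P} = k_N/k_P = (A_N/A_P)·exp[(E_P−E_N)/(RT)].
(E_P−E_N)/(RT) = (80.0−48.1)×10³/(8.314×696) = 31900/5787 = 5.513.
k_N/k_P = (6.95×10^11/2.18×10^14)·exp(5.513) = 0.003188 × 247.8 = 0.790.

0.790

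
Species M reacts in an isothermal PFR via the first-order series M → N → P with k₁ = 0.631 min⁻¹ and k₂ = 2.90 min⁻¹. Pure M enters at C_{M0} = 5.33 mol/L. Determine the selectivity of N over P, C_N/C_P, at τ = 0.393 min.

Solving the coupled first-order balances gives C_N(τ) = [k₁/(k₂−k₁)]·C_{M0}·(e^(−k₁τ) − e^(−k₂τ)).
e^(−k₁τ) = e^(−0.631×0.393) = e^(−0.2480) = 0.7804; e^(−k₂τ) = e^(−1.140) = 0.3199.
C_N = 0.631×5.33/(2.90−0.631) × (0.7804−0.3199) = 1.482×0.4605 = 0.6825 mol/L.
C_M = C_{M0}e^(−k₁τ) = 4.159 mol/L, so C_P = C_{M0}−C_M−C_N = 0.4881 mol/L; C_N/C_P = 1.40.

1.40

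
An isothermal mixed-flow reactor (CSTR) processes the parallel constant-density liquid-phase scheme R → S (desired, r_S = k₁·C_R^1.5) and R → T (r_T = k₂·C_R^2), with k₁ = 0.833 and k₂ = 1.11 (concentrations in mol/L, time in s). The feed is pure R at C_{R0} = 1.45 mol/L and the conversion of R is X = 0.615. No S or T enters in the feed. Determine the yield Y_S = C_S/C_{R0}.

0.308

Exit C_R = C_{R0}(1−X) = 1.45×0.385 = 0.5583 mol/L.
Rates in a CSTR are evaluated at the outlet concentration: r_S = 0.833×0.5583^1.5 = 0.3474, r_T = 1.11×0.5583^2 = 0.3459.
Fraction of consumed R going to S: r_S/(r_S+r_T) = 0.5011.
C_S = 0.5011·C_{R0}·X = 0.5011×1.45×0.615 = 0.447 mol/L; Y_S = C_S/C_{R0} = 0.308.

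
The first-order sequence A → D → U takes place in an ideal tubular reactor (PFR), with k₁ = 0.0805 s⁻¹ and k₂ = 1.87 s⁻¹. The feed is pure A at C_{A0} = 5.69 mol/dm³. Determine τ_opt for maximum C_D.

1.76 s

The intermediate peaks when r₁ = r₂, i.e. k₁e^(−k₁τ) = k₂e^(−k₂τ), giving τ_opt = ln(k₂/k₁)/(k₂−k₁).
= ln(1.87/0.0805)/(1.87−0.0805) = ln(23.23)/1.790 = 3.145/1.790 = 1.76 s.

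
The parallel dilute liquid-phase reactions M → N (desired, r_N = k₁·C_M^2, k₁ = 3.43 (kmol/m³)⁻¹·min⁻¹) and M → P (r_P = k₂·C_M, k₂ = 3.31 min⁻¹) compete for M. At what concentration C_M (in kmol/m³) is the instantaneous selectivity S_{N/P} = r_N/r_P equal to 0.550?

0.531 kmol/m³

S_{N/P} = (k₁/k₂)·C_M ⇒ C_M = S·k₂/k₁.
= 0.550×3.31/3.43 = 0.531 kmol/m³.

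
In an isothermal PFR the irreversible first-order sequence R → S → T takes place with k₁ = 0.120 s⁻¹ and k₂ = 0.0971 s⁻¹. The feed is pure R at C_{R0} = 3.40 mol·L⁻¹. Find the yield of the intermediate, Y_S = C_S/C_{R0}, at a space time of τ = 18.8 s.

The intermediate concentration in a first-order A→B→C sequence is C_S = k₁C_{R0}(e^(−k₁τ) − e^(−k₂τ))/(k₂−k₁).
e^(−k₁τ) = e^(−0.120×18.8) = e^(−2.256) = 0.1048; e^(−k₂τ) = e^(−1.825) = 0.1611.
C_S = 0.120×3.40/(0.0971−0.120) × (0.1048−0.1611) = (-17.82)×(-0.05637) = 1.004 mol·L⁻¹.
Y_S = C_S/C_{R0} = 1.004/3.40 = 0.295.

0.295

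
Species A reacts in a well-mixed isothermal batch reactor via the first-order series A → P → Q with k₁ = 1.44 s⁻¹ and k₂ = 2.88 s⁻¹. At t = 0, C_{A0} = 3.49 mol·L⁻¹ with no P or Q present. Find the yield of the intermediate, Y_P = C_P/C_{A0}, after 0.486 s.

0.250

Solving the coupled first-order balances gives C_P(t) = [k₁/(k₂−k₁)]·C_{A0}·(e^(−k₁t) − e^(−k₂t)).
e^(−k₁t) = e^(−1.44×0.486) = e^(−0.6998) = 0.4967; e^(−k₂t) = e^(−1.400) = 0.2467.
C_P = 1.44×3.49/(2.88−1.44) × (0.4967−0.2467) = 3.490×0.2500 = 0.8725 mol·L⁻¹.
Y_P = C_P/C_{A0} = 0.8725/3.49 = 0.250.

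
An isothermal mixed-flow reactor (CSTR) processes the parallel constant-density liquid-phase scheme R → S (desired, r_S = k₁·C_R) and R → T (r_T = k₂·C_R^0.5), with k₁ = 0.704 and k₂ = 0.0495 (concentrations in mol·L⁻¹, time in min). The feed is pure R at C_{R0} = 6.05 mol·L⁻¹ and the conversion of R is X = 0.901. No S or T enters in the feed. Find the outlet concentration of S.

5.00 mol·L⁻¹

Exit C_R = C_{R0}(1−X) = 6.05×0.0990 = 0.5989 mol·L⁻¹.
Rates in a CSTR are evaluated at the outlet concentration: r_S = 0.704×0.5989 = 0.4217, r_T = 0.0495×0.5989^0.5 = 0.03831.
Fraction of consumed R going to S: r_S/(r_S+r_T) = 0.9167.
C_S = 0.9167·C_{R0}·X = 0.9167×6.05×0.901 = 5.00 mol·L⁻¹.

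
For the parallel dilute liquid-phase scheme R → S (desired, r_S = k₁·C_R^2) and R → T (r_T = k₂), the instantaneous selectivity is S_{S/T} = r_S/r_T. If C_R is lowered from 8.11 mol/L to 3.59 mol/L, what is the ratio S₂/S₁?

0.196

S_{S/T} = (k₁/k₂)·C_R^2, so S₂/S₁ = (C_{R,2}/C_{R,1})^2.
= (3.59/8.11)^2 = (0.4427)^2 = 0.196.
Selectivity toward S falls as C_R falls — high-concentration operation is favoured.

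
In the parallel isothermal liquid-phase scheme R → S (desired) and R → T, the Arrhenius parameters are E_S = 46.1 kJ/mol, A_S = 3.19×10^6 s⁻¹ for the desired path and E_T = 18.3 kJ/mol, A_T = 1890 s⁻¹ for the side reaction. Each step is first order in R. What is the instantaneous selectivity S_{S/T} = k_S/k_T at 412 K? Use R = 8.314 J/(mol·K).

0.504

k_S/k_T = (A_S/A_T)·exp[−(E_S−E_T)/(RT)] = (A_S/A_T)·exp[(E_T−E_S)/(RT)].
(E_T−E_S)/(RT) = (18.3−46.1)×10³/(8.314×412) = -27800/3425 = -8.116.
k_S/k_T = (3.19×10^6/1890)·exp(-8.116) = 1688 × 2.987×10^-4 = 0.504.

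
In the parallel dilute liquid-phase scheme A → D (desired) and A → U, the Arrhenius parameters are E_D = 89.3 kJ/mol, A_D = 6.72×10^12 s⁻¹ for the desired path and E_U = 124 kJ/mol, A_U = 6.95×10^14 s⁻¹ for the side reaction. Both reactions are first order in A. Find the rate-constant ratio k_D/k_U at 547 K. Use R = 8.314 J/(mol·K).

Since both paths have the same order in A, the concentration cancels and S_{D/U} = k_D/k_U = (A_D/A_U)·exp[(E_U−E_D)/(RT)].
(E_U−E_D)/(RT) = (124−89.3)×10³/(8.314×547) = 34700/4548 = 7.630.
k_D/k_U = (6.72×10^12/6.95×10^14)·exp(7.630) = 0.009669 × 2059 = 19.9.
Since E_D < E_U, lowering the temperature improves selectivity toward D.

19.9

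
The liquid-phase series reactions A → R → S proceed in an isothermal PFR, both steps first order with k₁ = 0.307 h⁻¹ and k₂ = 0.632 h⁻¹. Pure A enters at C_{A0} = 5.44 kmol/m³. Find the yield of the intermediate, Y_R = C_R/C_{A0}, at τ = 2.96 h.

For first-order series with pure A initially, C_R(τ) = k₁C_{A0}/(k₂−k₁)·(e^(−k₁τ) − e^(−k₂τ)).
e^(−k₁τ) = e^(−0.307×2.96) = e^(−0.9087) = 0.4030; e^(−k₂τ) = e^(−1.871) = 0.1540.
C_R = 0.307×5.44/(0.632−0.307) × (0.4030−0.1540) = 5.139×0.2490 = 1.280 kmol/m³.
Y_R = C_R/C_{A0} = 1.280/5.44 = 0.235.

0.235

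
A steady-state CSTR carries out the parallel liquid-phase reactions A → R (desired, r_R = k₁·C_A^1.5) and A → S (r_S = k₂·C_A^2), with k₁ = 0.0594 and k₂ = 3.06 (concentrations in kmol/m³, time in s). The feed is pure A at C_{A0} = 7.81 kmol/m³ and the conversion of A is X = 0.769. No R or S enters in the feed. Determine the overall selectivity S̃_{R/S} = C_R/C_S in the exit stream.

Exit C_A = C_{A0}(1−X) = 7.81×0.231 = 1.804 kmol/m³.
A CSTR operates uniformly at the exit composition, giving r_R = 0.1439 and r_S = 9.960 (each k·C_A^n at C_A = 1.804).
Overall selectivity = C_R/C_S = r_Rτ/(r_Sτ) = r_R/r_S = 0.0145.

0.0145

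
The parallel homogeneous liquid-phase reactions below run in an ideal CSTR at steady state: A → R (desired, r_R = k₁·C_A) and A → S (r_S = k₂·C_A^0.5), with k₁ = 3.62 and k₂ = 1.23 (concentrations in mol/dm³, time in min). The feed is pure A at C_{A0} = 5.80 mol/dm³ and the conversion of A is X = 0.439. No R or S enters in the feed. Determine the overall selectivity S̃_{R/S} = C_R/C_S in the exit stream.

Exit C_A = C_{A0}(1−X) = 5.80×0.561 = 3.254 mol/dm³.
Rates in a CSTR are evaluated at the outlet concentration: r_R = 3.62×3.254 = 11.78, r_S = 1.23×3.254^0.5 = 2.219.
Overall selectivity = C_R/C_S = r_Rτ/(r_Sτ) = r_R/r_S = 5.31.

5.31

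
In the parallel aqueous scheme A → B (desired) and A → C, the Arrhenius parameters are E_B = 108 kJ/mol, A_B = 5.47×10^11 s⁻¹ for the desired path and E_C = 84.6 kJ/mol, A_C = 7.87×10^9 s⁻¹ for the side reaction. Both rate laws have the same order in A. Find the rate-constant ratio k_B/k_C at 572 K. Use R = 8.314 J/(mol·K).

Since both paths have the same order in A, the concentration cancels and S_{B/C} = k_B/k_C = (A_B/A_C)·exp[(E_C−E_B)/(RT)].
(E_C−E_B)/(RT) = (84.6−108)×10³/(8.314×572) = -23400/4756 = -4.921.
k_B/k_C = (5.47×10^11/7.87×10^9)·exp(-4.921) = 69.50 × 0.007295 = 0.507.
Since E_B > E_C, raising the temperature improves selectivity toward B.

0.507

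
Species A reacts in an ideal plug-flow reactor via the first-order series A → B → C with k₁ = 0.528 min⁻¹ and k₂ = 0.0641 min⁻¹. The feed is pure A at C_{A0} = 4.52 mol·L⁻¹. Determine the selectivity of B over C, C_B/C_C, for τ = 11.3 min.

For first-order series with pure A initially, C_B(τ) = k₁C_{A0}/(k₂−k₁)·(e^(−k₁τ) − e^(−k₂τ)).
e^(−k₁τ) = e^(−0.528×11.3) = e^(−5.966) = 0.002563; e^(−k₂τ) = e^(−0.7243) = 0.4846.
C_B = 0.528×4.52/(0.0641−0.528) × (0.002563−0.4846) = (-5.145)×(-0.4821) = 2.480 mol·L⁻¹.
C_A = C_{A0}e^(−k₁τ) = 0.01159 mol·L⁻¹, so C_C = C_{A0}−C_A−C_B = 2.028 mol·L⁻¹; C_B/C_C = 1.22.

1.22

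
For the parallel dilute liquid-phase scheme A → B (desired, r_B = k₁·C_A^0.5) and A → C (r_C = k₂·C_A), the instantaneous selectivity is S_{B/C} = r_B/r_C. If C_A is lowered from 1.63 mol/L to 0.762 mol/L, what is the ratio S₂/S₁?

S_{B/C} = (k₁/k₂)·C_A^-0.5, so S₂/S₁ = (C_{A,2}/C_{A,1})^-0.5.
= (0.762/1.63)^(-0.5) = (0.4675)^(-0.5) = 1.46.
Selectivity toward B rises as C_A falls — low-concentration operation is favoured.

1.46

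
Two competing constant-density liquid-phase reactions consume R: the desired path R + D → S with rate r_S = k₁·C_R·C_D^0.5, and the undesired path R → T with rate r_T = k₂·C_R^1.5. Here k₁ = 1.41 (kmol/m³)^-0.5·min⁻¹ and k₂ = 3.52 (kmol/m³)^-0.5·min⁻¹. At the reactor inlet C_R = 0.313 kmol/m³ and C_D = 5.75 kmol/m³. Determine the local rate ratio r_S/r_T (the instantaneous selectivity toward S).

S_{S/T} = r_S/r_T = (k₁·C_R·C_D^0.5)/(k₂·C_R^1.5) = (k₁/k₂)·C_R^-0.5·C_D^0.5.
= (1.41×0.3130×5.750^0.5) / (3.52×0.3130^1.5) = 1.058/0.6164 = 1.72.

1.72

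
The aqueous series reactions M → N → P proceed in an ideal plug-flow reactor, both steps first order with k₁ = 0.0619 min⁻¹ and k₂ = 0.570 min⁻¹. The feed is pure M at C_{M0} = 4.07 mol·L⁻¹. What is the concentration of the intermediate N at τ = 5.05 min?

0.335 mol·L⁻¹

The intermediate concentration in a first-order A→B→C sequence is C_N = k₁C_{M0}(e^(−k₁τ) − e^(−k₂τ))/(k₂−k₁).
e^(−k₁τ) = e^(−0.0619×5.05) = e^(−0.3126) = 0.7315; e^(−k₂τ) = e^(−2.878) = 0.05622.
C_N = 0.0619×4.07/(0.570−0.0619) × (0.7315−0.05622) = 0.4958×0.6753 = 0.3348 mol·L⁻¹.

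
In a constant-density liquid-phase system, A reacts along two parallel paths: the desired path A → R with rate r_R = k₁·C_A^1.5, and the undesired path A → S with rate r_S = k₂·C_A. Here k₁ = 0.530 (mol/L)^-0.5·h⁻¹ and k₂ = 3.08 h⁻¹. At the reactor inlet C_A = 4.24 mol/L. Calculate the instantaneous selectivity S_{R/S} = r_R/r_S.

0.354

S_{R/S} = r_R/r_S = (k₁·C_A^1.5)/(k₂·C_A) = (k₁/k₂)·C_A^0.5.
= (0.530×4.240^1.5) / (3.08×4.240) = 4.627/13.06 = 0.354.
Since the desired path is higher order in A, keeping C_A high (PFR or concentrated feed) favours R.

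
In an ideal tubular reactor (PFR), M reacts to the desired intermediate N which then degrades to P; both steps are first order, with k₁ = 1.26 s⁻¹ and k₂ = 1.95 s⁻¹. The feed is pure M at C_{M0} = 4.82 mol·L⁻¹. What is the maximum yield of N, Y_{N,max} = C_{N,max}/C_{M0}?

Evaluating C_N at τ_opt = ln(k₂/k₁)/(k₂−k₁) gives C_{N,max}/C_{M0} = (k₁/k₂)^[k₂/(k₂−k₁)].
= (1.26/1.95)^(1.95/(1.95−1.26)) = (0.6462)^(2.826) = 0.2911.

0.291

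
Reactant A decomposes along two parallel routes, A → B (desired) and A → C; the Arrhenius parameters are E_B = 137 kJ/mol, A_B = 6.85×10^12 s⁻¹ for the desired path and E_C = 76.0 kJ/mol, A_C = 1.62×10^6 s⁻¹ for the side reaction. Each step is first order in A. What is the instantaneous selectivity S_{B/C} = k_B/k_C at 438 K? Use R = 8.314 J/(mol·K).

0.225

With equal orders, S_{B/C} = k_B/k_C = (A_B/A_C)·exp[(E_C−E_B)/(RT)].
(E_C−E_B)/(RT) = (76.0−137)×10³/(8.314×438) = -61000/3642 = -16.75.
k_B/k_C = (6.85×10^12/1.62×10^6)·exp(-16.75) = 4.228×10^6 × 5.309×10^-8 = 0.225.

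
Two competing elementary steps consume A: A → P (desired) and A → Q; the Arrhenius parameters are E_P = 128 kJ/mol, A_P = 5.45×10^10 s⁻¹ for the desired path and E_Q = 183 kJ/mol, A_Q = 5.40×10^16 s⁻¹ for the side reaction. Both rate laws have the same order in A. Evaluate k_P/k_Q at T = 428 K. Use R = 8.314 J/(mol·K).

With equal orders, S_{P/Q} = k_P/k_Q = (A_P/A_Q)·exp[(E_Q−E_P)/(RT)].
(E_Q−E_P)/(RT) = (183−128)×10³/(8.314×428) = 55000/3558 = 15.46.
k_P/k_Q = (5.45×10^10/5.40×10^16)·exp(15.46) = 1.009×10^-6 × 5.160×10^6 = 5.21.

5.21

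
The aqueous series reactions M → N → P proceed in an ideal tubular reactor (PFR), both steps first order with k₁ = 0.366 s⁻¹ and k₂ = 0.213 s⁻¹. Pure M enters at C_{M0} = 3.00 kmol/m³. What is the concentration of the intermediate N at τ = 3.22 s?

For first-order series with pure M initially, C_N(τ) = k₁C_{M0}/(k₂−k₁)·(e^(−k₁τ) − e^(−k₂τ)).
e^(−k₁τ) = e^(−0.366×3.22) = e^(−1.179) = 0.3077; e^(−k₂τ) = e^(−0.6859) = 0.5037.
C_N = 0.366×3.00/(0.213−0.366) × (0.3077−0.5037) = (-7.176)×(-0.1959) = 1.406 kmol/m³.

1.41 kmol/m³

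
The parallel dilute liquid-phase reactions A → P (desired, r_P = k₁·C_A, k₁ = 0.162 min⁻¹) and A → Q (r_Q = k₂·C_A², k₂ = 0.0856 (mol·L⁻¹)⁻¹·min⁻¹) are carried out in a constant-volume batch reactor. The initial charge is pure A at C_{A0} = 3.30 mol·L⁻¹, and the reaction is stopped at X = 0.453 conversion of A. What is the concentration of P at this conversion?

C_A = C_{A0}(1−X) = 1.805 mol·L⁻¹.
Along a PFR/batch, dC_P/dC_A = −r_P/(r_P+r_Q) = −k₁/(k₁+k₂·C_A).
Integrating from C_{A0} to C_A: C_P = (0.162/0.0856)·ln[(0.162+0.0856·3.30)/(0.162+0.0856·1.81)] = 1.893·ln(0.4445/0.3165) = 0.6426 mol·L⁻¹.

0.643 mol·L⁻¹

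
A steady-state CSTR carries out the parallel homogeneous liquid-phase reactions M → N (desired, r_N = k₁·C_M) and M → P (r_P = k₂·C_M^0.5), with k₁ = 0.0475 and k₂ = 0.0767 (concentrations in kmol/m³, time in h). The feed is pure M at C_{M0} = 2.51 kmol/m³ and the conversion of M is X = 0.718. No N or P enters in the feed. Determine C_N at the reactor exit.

0.617 kmol/m³

Exit C_M = C_{M0}(1−X) = 2.51×0.282 = 0.7078 kmol/m³.
A CSTR operates uniformly at the exit composition, giving r_N = 0.03362 and r_P = 0.06453 (each k·C_M^n at C_M = 0.7078).
Fraction of consumed M going to N: r_N/(r_N+r_P) = 0.3425.
C_N = 0.3425·C_{M0}·X = 0.3425×2.51×0.718 = 0.617 kmol/m³.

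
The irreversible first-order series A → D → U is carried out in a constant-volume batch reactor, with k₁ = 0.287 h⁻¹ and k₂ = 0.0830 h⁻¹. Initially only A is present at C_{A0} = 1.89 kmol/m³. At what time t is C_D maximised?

6.08 h

For first-order series the maximum of C_D occurs at t_opt = ln(k₂/k₁)/(k₂−k₁).
= ln(0.0830/0.287)/(0.0830−0.287) = ln(0.2892)/-0.2040 = -1.241/-0.2040 = 6.08 h.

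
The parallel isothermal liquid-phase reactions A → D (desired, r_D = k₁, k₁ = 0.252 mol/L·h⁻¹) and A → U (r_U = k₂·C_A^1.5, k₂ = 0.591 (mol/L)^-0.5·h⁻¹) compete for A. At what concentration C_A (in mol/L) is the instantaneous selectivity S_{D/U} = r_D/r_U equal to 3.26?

S_{D/U} = (k₁/k₂)·C_A^-1.5 ⇒ C_A = (S·k₂/k₁)^(1/(-1.5)).
= (3.26×0.591/0.252)^(-0.6667) = (7.645)^(-0.6667) = 0.258 mol/L.

0.258 mol/L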